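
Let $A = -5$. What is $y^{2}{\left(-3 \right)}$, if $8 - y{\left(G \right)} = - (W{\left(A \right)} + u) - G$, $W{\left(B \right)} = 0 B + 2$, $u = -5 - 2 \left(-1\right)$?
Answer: $16$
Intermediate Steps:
$u = -3$ ($u = -5 - -2 = -5 + 2 = -3$)
$W{\left(B \right)} = 2$ ($W{\left(B \right)} = 0 + 2 = 2$)
$y{\left(G \right)} = 7 + G$ ($y{\left(G \right)} = 8 - \left(- (2 - 3) - G\right) = 8 - \left(\left(-1\right) \left(-1\right) - G\right) = 8 - \left(1 - G\right) = 8 + \left(-1 + G\right) = 7 + G$)
$y^{2}{\left(-3 \right)} = \left(7 - 3\right)^{2} = 4^{2} = 16$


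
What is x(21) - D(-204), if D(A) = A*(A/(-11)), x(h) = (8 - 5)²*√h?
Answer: 41616/11 + 9*√21 ≈ 3824.5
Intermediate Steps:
x(h) = 9*√h (x(h) = 3²*√h = 9*√h)
D(A) = -A²/11 (D(A) = A*(A*(-1/11)) = A*(-A/11) = -A²/11)
x(21) - D(-204) = 9*√21 - (-1)*(-204)²/11 = 9*√21 - (-1)*41616/11 = 9*√21 - 1*(-41616/11) = 9*√21 + 41616/11 = 41616/11 + 9*√21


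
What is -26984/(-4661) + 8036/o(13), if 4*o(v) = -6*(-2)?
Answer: 37536748/13983 ≈ 2684.5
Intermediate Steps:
o(v) = 3 (o(v) = (-6*(-2))/4 = (¼)*12 = 3)
-26984/(-4661) + 8036/o(13) = -26984/(-4661) + 8036/3 = -26984*(-1/4661) + 8036*(⅓) = 26984/4661 + 8036/3 = 37536748/13983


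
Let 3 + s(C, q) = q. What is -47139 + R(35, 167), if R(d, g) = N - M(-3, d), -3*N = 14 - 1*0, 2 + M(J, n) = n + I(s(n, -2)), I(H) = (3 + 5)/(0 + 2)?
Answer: -141542/3 ≈ -47181.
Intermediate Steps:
s(C, q) = -3 + q
I(H) = 4 (I(H) = 8/2 = 8*(½) = 4)
M(J, n) = 2 + n (M(J, n) = -2 + (n + 4) = -2 + (4 + n) = 2 + n)
N = -14/3 (N = -(14 - 1*0)/3 = -(14 + 0)/3 = -⅓*14 = -14/3 ≈ -4.6667)
R(d, g) = -20/3 - d (R(d, g) = -14/3 - (2 + d) = -14/3 + (-2 - d) = -20/3 - d)
-47139 + R(35, 167) = -47139 + (-20/3 - 1*35) = -47139 + (-20/3 - 35) = -47139 - 125/3 = -141542/3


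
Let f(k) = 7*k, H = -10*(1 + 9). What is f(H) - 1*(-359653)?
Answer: 358953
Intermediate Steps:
H = -100 (H = -10*10 = -100)
f(H) - 1*(-359653) = 7*(-100) - 1*(-359653) = -700 + 359653 = 358953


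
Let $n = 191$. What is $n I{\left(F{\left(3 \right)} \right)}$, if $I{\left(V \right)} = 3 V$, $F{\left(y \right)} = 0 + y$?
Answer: $1719$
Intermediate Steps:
$F{\left(y \right)} = y$
$n I{\left(F{\left(3 \right)} \right)} = 191 \cdot 3 \cdot 3 = 191 \cdot 9 = 1719$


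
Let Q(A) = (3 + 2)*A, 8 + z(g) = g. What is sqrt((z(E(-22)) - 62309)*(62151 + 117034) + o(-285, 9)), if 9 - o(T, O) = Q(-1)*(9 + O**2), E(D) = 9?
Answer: I*sqrt(11164658521) ≈ 1.0566e+5*I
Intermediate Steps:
z(g) = -8 + g
Q(A) = 5*A
o(T, O) = 54 + 5*O**2 (o(T, O) = 9 - 5*(-1)*(9 + O**2) = 9 - (-5)*(9 + O**2) = 9 - (-45 - 5*O**2) = 9 + (45 + 5*O**2) = 54 + 5*O**2)
sqrt((z(E(-22)) - 62309)*(62151 + 117034) + o(-285, 9)) = sqrt(((-8 + 9) - 62309)*(62151 + 117034) + (54 + 5*9**2)) = sqrt((1 - 62309)*179185 + (54 + 5*81)) = sqrt(-62308*179185 + (54 + 405)) = sqrt(-11164658980 + 459) = sqrt(-11164658521) = I*sqrt(11164658521)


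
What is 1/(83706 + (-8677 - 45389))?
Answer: 1/29640 ≈ 3.3738e-5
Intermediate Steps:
1/(83706 + (-8677 - 45389)) = 1/(83706 - 54066) = 1/29640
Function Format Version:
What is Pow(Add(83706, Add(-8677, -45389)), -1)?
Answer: Rational(1, 29640) ≈ 3.3738e-5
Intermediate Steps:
Pow(Add(83706, Add(-8677, -45389)), -1) = Pow(Add(83706, -54066), -1) = Pow(29640, -1) = Rational(1, 29640)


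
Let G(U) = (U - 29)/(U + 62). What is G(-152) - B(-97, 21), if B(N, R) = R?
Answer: -1709/90 ≈ -18.989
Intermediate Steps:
G(U) = (-29 + U)/(62 + U)
G(-152) - B(-97, 21) = (-29 - 152)/(62 - 152) - 1*21 = -181/(-90) - 21 = -1/90*(-181) - 21 = 181/90 - 21 = -1709/90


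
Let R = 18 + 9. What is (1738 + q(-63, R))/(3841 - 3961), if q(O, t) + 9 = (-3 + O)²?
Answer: -1217/24 ≈ -50.708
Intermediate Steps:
R = 27
q(O, t) = -9 + (-3 + O)²
(1738 + q(-63, R))/(3841 - 3961) = (1738 - 63*(-6 - 63))/(3841 - 3961) = (1738 - 63*(-69))/(-120) = (1738 + 4347)*(-1/120) = 6085*(-1/120) = -1217/24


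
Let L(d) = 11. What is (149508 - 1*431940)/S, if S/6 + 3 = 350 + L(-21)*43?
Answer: -11768/205 ≈ -57.405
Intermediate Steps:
S = 4920 (S = -18 + 6*(350 + 11*43) = -18 + 6*(350 + 473) = -18 + 6*823 = -18 + 4938 = 4920)
(149508 - 1*431940)/S = (149508 - 1*431940)/4920 = (149508 - 431940)*(1/4920) = -282432*1/4920 = -11768/205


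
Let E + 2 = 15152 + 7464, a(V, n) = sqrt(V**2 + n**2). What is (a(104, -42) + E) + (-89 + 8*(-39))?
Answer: 22213 + 2*sqrt(3145) ≈ 22325.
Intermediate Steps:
E = 22614 (E = -2 + (15152 + 7464) = -2 + 22616 = 22614)
(a(104, -42) + E) + (-89 + 8*(-39)) = (sqrt(104**2 + (-42)**2) + 22614) + (-89 + 8*(-39)) = (sqrt(10816 + 1764) + 22614) + (-89 - 312) = (sqrt(12580) + 22614) - 401 = (2*sqrt(3145) + 22614) - 401 = (22614 + 2*sqrt(3145)) - 401 = 22213 + 2*sqrt(3145)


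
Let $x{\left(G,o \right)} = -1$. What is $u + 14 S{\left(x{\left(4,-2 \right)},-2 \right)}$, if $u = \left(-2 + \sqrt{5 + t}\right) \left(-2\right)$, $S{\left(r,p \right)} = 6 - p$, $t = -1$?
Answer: $112$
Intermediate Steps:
$u = 0$ ($u = \left(-2 + \sqrt{5 - 1}\right) \left(-2\right) = \left(-2 + \sqrt{4}\right) \left(-2\right) = \left(-2 + 2\right) \left(-2\right) = 0 \left(-2\right) = 0$)
$u + 14 S{\left(x{\left(4,-2 \right)},-2 \right)} = 0 + 14 \left(6 - -2\right) = 0 + 14 \left(6 + 2\right) = 0 + 14 \cdot 8 = 0 + 112 = 112$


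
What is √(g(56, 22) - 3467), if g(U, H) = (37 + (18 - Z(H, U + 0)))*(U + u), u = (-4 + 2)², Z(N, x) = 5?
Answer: I*√467 ≈ 21.61*I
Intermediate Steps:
u = 4 (u = (-2)² = 4)
g(U, H) = 200 + 50*U (g(U, H) = (37 + (18 - 1*5))*(U + 4) = (37 + (18 - 5))*(4 + U) = (37 + 13)*(4 + U) = 50*(4 + U) = 200 + 50*U)
√(g(56, 22) - 3467) = √((200 + 50*56) - 3467) = √((200 + 2800) - 3467) = √(3000 - 3467) = √(-467) = I*√467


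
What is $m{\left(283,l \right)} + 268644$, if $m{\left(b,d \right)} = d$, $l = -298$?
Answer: $268346$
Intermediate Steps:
$m{\left(283,l \right)} + 268644 = -298 + 268644 = 268346$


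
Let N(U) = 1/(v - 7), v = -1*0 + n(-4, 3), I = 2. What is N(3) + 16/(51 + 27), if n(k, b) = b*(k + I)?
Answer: 5/39 ≈ 0.12821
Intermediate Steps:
n(k, b) = b*(2 + k) (n(k, b) = b*(k + 2) = b*(2 + k))
v = -6 (v = -1*0 + 3*(2 - 4) = 0 + 3*(-2) = 0 - 6 = -6)
N(U) = -1/13 (N(U) = 1/(-6 - 7) = 1/(-13) = -1/13)
N(3) + 16/(51 + 27) = -1/13 + 16/(51 + 27) = -1/13 + 16/78 = -1/13 + (1/78)*16 = -1/13 + 8/39 = 5/39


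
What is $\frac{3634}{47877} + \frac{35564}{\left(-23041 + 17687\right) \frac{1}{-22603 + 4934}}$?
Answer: $\frac{15042491922784}{128166729} \approx 1.1737 \cdot 10^{5}$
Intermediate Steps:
$\frac{3634}{47877} + \frac{35564}{\left(-23041 + 17687\right) \frac{1}{-22603 + 4934}} = 3634 \cdot \frac{1}{47877} + \frac{35564}{\left(-5354\right) \frac{1}{-17669}} = \frac{3634}{47877} + \frac{35564}{\left(-5354\right) \left(- \frac{1}{17669}\right)} = \frac{3634}{47877} + \frac{35564}{\frac{5354}{17669}} = \frac{3634}{47877} + 35564 \cdot \frac{17669}{5354} = \frac{3634}{47877} + \frac{314190158}{2677} = \frac{15042491922784}{128166729}$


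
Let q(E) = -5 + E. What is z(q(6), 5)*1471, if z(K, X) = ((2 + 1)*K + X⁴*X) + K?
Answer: 4602759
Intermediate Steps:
z(K, X) = X⁵ + 4*K (z(K, X) = (3*K + X⁵) + K = (X⁵ + 3*K) + K = X⁵ + 4*K)
z(q(6), 5)*1471 = (5⁵ + 4*(-5 + 6))*1471 = (3125 + 4*1)*1471 = (3125 + 4)*1471 = 3129*1471 = 4602759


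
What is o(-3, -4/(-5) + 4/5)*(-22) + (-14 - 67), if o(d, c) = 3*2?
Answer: -213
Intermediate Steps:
o(d, c) = 6
o(-3, -4/(-5) + 4/5)*(-22) + (-14 - 67) = 6*(-22) + (-14 - 67) = -132 - 81 = -213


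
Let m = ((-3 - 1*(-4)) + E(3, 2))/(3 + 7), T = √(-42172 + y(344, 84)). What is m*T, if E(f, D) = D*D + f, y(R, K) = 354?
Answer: 4*I*√41818/5 ≈ 163.6*I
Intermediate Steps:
E(f, D) = f + D² (E(f, D) = D² + f = f + D²)
T = I*√41818 (T = √(-42172 + 354) = √(-41818) = I*√41818 ≈ 204.49*I)
m = ⅘ (m = ((-3 - 1*(-4)) + (3 + 2²))/(3 + 7) = ((-3 + 4) + (3 + 4))/10 = (1 + 7)*(⅒) = 8*(⅒) = ⅘ ≈ 0.80000)
m*T = 4*(I*√41818)/5 = 4*I*√41818/5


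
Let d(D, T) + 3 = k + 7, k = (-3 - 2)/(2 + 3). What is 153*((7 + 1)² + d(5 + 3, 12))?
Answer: 10251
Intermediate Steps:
k = -1 (k = -5/5 = -5*⅕ = -1)
d(D, T) = 3 (d(D, T) = -3 + (-1 + 7) = -3 + 6 = 3)
153*((7 + 1)² + d(5 + 3, 12)) = 153*((7 + 1)² + 3) = 153*(8² + 3) = 153*(64 + 3) = 153*67 = 10251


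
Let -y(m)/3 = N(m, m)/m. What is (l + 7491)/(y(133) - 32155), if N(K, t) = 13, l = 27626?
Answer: -4670561/4276654 ≈ -1.0921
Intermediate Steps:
y(m) = -39/m
(l + 7491)/(y(133) - 32155) = (27626 + 7491)/(-39/133 - 32155) = 35117/(-39*1/133 - 32155) = 35117/(-39/133 - 32155) = 35117/(-4276654/133) = 35117*(-133/4276654) = -4670561/4276654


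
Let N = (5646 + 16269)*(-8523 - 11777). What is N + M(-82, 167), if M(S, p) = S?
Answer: -444874582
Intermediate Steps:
N = -444874500 (N = 21915*(-20300) = -444874500)
N + M(-82, 167) = -444874500 - 82 = -444874582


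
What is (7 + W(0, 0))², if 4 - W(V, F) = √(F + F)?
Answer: 121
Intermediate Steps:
W(V, F) = 4 - √2*√F (W(V, F) = 4 - √(F + F) = 4 - √(2*F) = 4 - √2*√F)
(7 + W(0, 0))² = (7 + (4 - √2*√0))² = (7 + (4 - 1*√2*0))² = (7 + (4 + 0))² = (7 + 4)² = 11² = 121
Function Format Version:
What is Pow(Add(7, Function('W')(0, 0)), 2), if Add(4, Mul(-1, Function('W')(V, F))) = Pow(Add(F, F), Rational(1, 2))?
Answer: 121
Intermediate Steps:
Function('W')(V, F) = Add(4, Mul(-1, Pow(2, Rational(1, 2)), Pow(F, Rational(1, 2)))) (Function('W')(V, F) = Add(4, Mul(-1, Pow(Add(F, F), Rational(1, 2)))) = Add(4, Mul(-1, Pow(Mul(2, F), Rational(1, 2)))) = Add(4, Mul(-1, Mul(Pow(2, Rational(1, 2)), Pow(F, Rational(1, 2))))) = Add(4, Mul(-1, Pow(2, Rational(1, 2)), Pow(F, Rational(1, 2)))))
Pow(Add(7, Function('W')(0, 0)), 2) = Pow(Add(7, Add(4, Mul(-1, Pow(2, Rational(1, 2)), Pow(0, Rational(1, 2))))), 2) = Pow(Add(7, Add(4, Mul(-1, Pow(2, Rational(1, 2)), 0))), 2) = Pow(Add(7, Add(4, 0)), 2) = Pow(Add(7, 4), 2) = Pow(11, 2) = 121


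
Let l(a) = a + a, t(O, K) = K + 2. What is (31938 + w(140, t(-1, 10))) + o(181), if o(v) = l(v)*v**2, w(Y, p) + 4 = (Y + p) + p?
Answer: 11891580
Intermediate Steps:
t(O, K) = 2 + K
l(a) = 2*a
w(Y, p) = -4 + Y + 2*p (w(Y, p) = -4 + ((Y + p) + p) = -4 + (Y + 2*p) = -4 + Y + 2*p)
o(v) = 2*v**3 (o(v) = (2*v)*v**2 = 2*v**3)
(31938 + w(140, t(-1, 10))) + o(181) = (31938 + (-4 + 140 + 2*(2 + 10))) + 2*181**3 = (31938 + (-4 + 140 + 2*12)) + 2*5929741 = (31938 + (-4 + 140 + 24)) + 11859482 = (31938 + 160) + 11859482 = 32098 + 11859482 = 11891580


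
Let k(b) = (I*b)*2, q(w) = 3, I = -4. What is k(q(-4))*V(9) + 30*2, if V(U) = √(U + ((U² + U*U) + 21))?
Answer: 60 - 192*√3 ≈ -272.55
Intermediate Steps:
k(b) = -8*b (k(b) = -4*b*2 = -8*b)
V(U) = √(21 + U + 2*U²) (V(U) = √(U + ((U² + U²) + 21)) = √(U + (2*U² + 21)) = √(U + (21 + 2*U²)) = √(21 + U + 2*U²))
k(q(-4))*V(9) + 30*2 = (-8*3)*√(21 + 9 + 2*9²) + 30*2 = -24*√(21 + 9 + 2*81) + 60 = -24*√(21 + 9 + 162) + 60 = -192*√3 + 60 = 60 - 192*√3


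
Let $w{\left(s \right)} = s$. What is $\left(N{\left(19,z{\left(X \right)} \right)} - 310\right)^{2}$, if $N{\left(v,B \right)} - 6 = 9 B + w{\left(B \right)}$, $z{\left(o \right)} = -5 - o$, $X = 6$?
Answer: $171396$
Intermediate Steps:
$N{\left(v,B \right)} = 6 + 10 B$ ($N{\left(v,B \right)} = 6 + \left(9 B + B\right) = 6 + 10 B$)
$\left(N{\left(19,z{\left(X \right)} \right)} - 310\right)^{2} = \left(\left(6 + 10 \left(-5 - 6\right)\right) - 310\right)^{2} = \left(\left(6 + 10 \left(-11\right)\right) - 310\right)^{2} = \left(\left(6 - 110\right) - 310\right)^{2} = \left(-104 - 310\right)^{2} = \left(-414\right)^{2} = 171396$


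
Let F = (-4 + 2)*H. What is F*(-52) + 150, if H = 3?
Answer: 462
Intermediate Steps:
F = -6 (F = (-4 + 2)*3 = -2*3 = -6)
F*(-52) + 150 = -6*(-52) + 150 = 312 + 150 = 462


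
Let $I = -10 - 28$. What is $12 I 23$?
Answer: $-10488$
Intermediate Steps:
$I = -38$ ($I = -10 - 28 = -38$)
$12 I 23 = 12 \left(-38\right) 23 = \left(-456\right) 23 = -10488$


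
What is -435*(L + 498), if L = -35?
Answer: -201405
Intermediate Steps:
-435*(L + 498) = -435*(-35 + 498) = -435*463 = -201405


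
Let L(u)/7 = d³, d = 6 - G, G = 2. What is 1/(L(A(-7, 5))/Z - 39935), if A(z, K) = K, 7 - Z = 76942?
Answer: -76935/3072399673 ≈ -2.5041e-5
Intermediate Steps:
Z = -76935 (Z = 7 - 1*76942 = 7 - 76942 = -76935)
d = 4 (d = 6 - 1*2 = 6 - 2 = 4)
L(u) = 448 (L(u) = 7*4³ = 7*64 = 448)
1/(L(A(-7, 5))/Z - 39935) = 1/(448/(-76935) - 39935) = 1/(448*(-1/76935) - 39935) = 1/(-448/76935 - 39935) = 1/(-3072399673/76935) = -76935/3072399673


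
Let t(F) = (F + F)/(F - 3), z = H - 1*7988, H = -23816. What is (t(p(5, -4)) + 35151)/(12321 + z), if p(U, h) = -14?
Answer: -597595/331211 ≈ -1.8043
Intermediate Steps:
z = -31804 (z = -23816 - 1*7988 = -23816 - 7988 = -31804)
t(F) = 2*F/(-3 + F) (t(F) = (2*F)/(-3 + F) = 2*F/(-3 + F))
(t(p(5, -4)) + 35151)/(12321 + z) = (2*(-14)/(-3 - 14) + 35151)/(12321 - 31804) = (2*(-14)/(-17) + 35151)/(-19483) = (2*(-14)*(-1/17) + 35151)*(-1/19483) = (28/17 + 35151)*(-1/19483) = (597595/17)*(-1/19483) = -597595/331211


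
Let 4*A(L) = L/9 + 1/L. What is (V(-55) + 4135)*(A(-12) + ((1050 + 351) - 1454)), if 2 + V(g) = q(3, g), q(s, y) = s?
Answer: -1324037/6 ≈ -2.2067e+5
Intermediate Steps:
V(g) = 1 (V(g) = -2 + 3 = 1)
A(L) = 1/(4*L) + L/36 (A(L) = (L/9 + 1/L)/4 = (1/L + L/9)/4 = 1/(4*L) + L/36)
(V(-55) + 4135)*(A(-12) + ((1050 + 351) - 1454)) = (1 + 4135)*((1/36)*(9 + (-12)²)/(-12) + ((1050 + 351) - 1454)) = 4136*((1/36)*(-1/12)*(9 + 144) + (1401 - 1454)) = 4136*((1/36)*(-1/12)*153 - 53) = 4136*(-17/48 - 53) = 4136*(-2561/48) = -1324037/6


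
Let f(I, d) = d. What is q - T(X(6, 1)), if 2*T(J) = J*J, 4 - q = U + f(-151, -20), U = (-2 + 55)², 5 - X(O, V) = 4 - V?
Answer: -2787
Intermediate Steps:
X(O, V) = 1 + V (X(O, V) = 5 - (4 - V) = 5 + (-4 + V) = 1 + V)
U = 2809 (U = 53² = 2809)
q = -2785 (q = 4 - (2809 - 20) = 4 - 1*2789 = 4 - 2789 = -2785)
T(J) = J²/2 (T(J) = (J*J)/2 = J²/2)
q - T(X(6, 1)) = -2785 - (1 + 1)²/2 = -2785 - 2²/2 = -2785 - 4/2 = -2785 - 1*2 = -2785 - 2 = -2787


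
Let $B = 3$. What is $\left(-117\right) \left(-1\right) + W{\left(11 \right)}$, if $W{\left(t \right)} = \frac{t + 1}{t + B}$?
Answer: $\frac{825}{7} \approx 117.86$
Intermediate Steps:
$W{\left(t \right)} = \frac{1 + t}{3 + t}$ ($W{\left(t \right)} = \frac{t + 1}{t + 3} = \frac{1 + t}{3 + t}$)
$\left(-117\right) \left(-1\right) + W{\left(11 \right)} = \left(-117\right) \left(-1\right) + \frac{1 + 11}{3 + 11} = 117 + \frac{1}{14} \cdot 12 = 117 + \frac{6}{7} = \frac{825}{7}$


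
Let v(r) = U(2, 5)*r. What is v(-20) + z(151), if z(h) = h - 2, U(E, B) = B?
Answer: 49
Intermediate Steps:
z(h) = -2 + h
v(r) = 5*r
v(-20) + z(151) = 5*(-20) + (-2 + 151) = -100 + 149 = 49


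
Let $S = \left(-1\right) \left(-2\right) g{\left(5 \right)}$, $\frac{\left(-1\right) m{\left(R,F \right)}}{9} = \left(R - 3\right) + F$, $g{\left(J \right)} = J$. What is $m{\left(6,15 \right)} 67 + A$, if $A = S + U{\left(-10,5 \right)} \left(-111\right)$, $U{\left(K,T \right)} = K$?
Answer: $-9734$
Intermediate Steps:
$m{\left(R,F \right)} = 27 - 9 F - 9 R$ ($m{\left(R,F \right)} = - 9 \left(\left(R - 3\right) + F\right) = - 9 \left(\left(-3 + R\right) + F\right) = - 9 \left(-3 + F + R\right) = 27 - 9 F - 9 R$)
$S = 10$ ($S = \left(-1\right) \left(-2\right) 5 = 2 \cdot 5 = 10$)
$A = 1120$ ($A = 10 - -1110 = 10 + 1110 = 1120$)
$m{\left(6,15 \right)} 67 + A = \left(27 - 135 - 54\right) 67 + 1120 = \left(-162\right) 67 + 1120 = -10854 + 1120 = -9734$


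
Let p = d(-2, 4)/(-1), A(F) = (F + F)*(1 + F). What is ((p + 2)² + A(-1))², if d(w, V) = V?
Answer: 16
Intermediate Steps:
A(F) = 2*F*(1 + F) (A(F) = (2*F)*(1 + F) = 2*F*(1 + F))
p = -4 (p = 4/(-1) = 4*(-1) = -4)
((p + 2)² + A(-1))² = ((-4 + 2)² + 2*(-1)*(1 - 1))² = ((-2)² + 2*(-1)*0)² = (4 + 0)² = 4² = 16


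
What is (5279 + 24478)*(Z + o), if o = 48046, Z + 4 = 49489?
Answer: 2902229967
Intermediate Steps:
Z = 49485 (Z = -4 + 49489 = 49485)
(5279 + 24478)*(Z + o) = (5279 + 24478)*(49485 + 48046) = 29757*97531 = 2902229967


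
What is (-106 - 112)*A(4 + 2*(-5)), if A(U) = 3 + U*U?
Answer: -8502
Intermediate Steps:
A(U) = 3 + U²
(-106 - 112)*A(4 + 2*(-5)) = (-106 - 112)*(3 + (4 + 2*(-5))²) = -218*(3 + (4 - 10)²) = -218*(3 + (-6)²) = -218*(3 + 36) = -218*39 = -8502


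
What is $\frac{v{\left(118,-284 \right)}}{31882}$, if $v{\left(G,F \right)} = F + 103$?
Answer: $- \frac{181}{31882} \approx -0.0056772$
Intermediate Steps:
$v{\left(G,F \right)} = 103 + F$
$\frac{v{\left(118,-284 \right)}}{31882} = \frac{103 - 284}{31882} = \left(-181\right) \frac{1}{31882} = - \frac{181}{31882}$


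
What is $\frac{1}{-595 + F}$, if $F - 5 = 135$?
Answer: $- \frac{1}{455} \approx -0.0021978$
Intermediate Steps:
$F = 140$ ($F = 5 + 135 = 140$)
$\frac{1}{-595 + F} = \frac{1}{-595 + 140} = \frac{1}{-455} = - \frac{1}{455}$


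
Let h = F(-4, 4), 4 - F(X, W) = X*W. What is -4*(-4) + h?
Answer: 36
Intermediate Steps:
F(X, W) = 4 - W*X (F(X, W) = 4 - X*W = 4 - W*X)
h = 20 (h = 4 - 1*4*(-4) = 4 + 16 = 20)
-4*(-4) + h = -4*(-4) + 20 = 16 + 20 = 36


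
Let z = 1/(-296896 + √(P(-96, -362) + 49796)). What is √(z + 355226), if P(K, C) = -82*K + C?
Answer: √(56328149868563418168904360 - 1798921990*√57306)/12592453930 ≈ 596.01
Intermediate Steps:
P(K, C) = C - 82*K
z = 1/(-296896 + √57306) (z = 1/(-296896 + √((-362 - 82*(-96)) + 49796)) = 1/(-296896 + √((-362 + 7872) + 49796)) = 1/(-296896 + √(7510 + 49796)) = 1/(-296896 + √57306) ≈ -3.3709e-6)
√(z + 355226) = √((-148448/44073588755 - √57306/88147177510) + 355226) = √(15656084638935182/44073588755 - √57306/88147177510)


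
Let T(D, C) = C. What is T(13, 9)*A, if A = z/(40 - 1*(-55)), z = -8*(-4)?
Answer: 288/95 ≈ 3.0316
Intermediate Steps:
z = 32
A = 32/95 (A = 32/(40 - 1*(-55)) = 32/(40 + 55) = 32/95 ≈ 0.33684)
T(13, 9)*A = 9*(32/95) = 288/95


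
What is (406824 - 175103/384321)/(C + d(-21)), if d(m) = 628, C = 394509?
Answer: 156350831401/151859446977 ≈ 1.0296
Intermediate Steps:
(406824 - 175103/384321)/(C + d(-21)) = (406824 - 175103/384321)/(394509 + 628) = (406824 - 175103*1/384321)/395137 = (406824 - 175103/384321)*(1/395137) = (156350831401/384321)*(1/395137) = 156350831401/151859446977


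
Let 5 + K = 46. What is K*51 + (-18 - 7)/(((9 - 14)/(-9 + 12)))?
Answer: 2106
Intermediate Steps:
K = 41 (K = -5 + 46 = 41)
K*51 + (-18 - 7)/(((9 - 14)/(-9 + 12))) = 41*51 + (-18 - 7)/(((9 - 14)/(-9 + 12))) = 2091 - 25/((-5/3)) = 2091 - 25/((-5*⅓)) = 2091 - 25/(-5/3) = 2091 - 25*(-⅗) = 2091 + 15 = 2106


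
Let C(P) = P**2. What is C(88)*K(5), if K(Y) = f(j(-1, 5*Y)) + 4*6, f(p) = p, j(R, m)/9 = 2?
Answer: 325248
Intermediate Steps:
j(R, m) = 18 (j(R, m) = 9*2 = 18)
K(Y) = 42 (K(Y) = 18 + 4*6 = 18 + 24 = 42)
C(88)*K(5) = 88**2*42 = 7744*42 = 325248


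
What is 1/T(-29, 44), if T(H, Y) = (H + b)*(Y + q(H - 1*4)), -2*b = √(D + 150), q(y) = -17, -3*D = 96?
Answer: -58/43821 + √118/43821 ≈ -0.0010757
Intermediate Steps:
D = -32 (D = -⅓*96 = -32)
b = -√118/2 (b = -√(-32 + 150)/2 = -√118/2 ≈ -5.4314)
T(H, Y) = (-17 + Y)*(H - √118/2) (T(H, Y) = (H - √118/2)*(Y - 17) = (H - √118/2)*(-17 + Y) = (-17 + Y)*(H - √118/2))
1/T(-29, 44) = 1/(-17*(-29) + 17*√118/2 - 29*44 - ½*44*√118) = 1/(493 + 17*√118/2 - 1276 - 22*√118) = 1/(-783 - 27*√118/2)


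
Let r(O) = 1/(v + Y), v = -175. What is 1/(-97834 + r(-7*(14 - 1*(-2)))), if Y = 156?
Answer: -19/1858847 ≈ -1.0221e-5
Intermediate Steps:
r(O) = -1/19 (r(O) = 1/(-175 + 156) = 1/(-19) = -1/19)
1/(-97834 + r(-7*(14 - 1*(-2)))) = 1/(-97834 - 1/19) = 1/(-1858847/19) = -19/1858847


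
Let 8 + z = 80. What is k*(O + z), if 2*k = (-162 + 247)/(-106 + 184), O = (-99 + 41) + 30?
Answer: 935/39 ≈ 23.974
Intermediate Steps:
z = 72 (z = -8 + 80 = 72)
O = -28 (O = -58 + 30 = -28)
k = 85/156 (k = ((-162 + 247)/(-106 + 184))/2 = (85/78)/2 = (85*(1/78))/2 = (½)*(85/78) = 85/156 ≈ 0.54487)
k*(O + z) = 85*(-28 + 72)/156 = (85/156)*44 = 935/39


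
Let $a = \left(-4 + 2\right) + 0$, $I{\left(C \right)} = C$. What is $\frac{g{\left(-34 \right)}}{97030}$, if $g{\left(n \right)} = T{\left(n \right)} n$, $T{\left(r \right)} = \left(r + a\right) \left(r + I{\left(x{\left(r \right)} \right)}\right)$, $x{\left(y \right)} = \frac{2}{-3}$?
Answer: $- \frac{21216}{48515} \approx -0.43731$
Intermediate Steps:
$x{\left(y \right)} = - \frac{2}{3}$ ($x{\left(y \right)} = 2 \left(- \frac{1}{3}\right) = - \frac{2}{3}$)
$a = -2$ ($a = -2 + 0 = -2$)
$T{\left(r \right)} = \left(-2 + r\right) \left(- \frac{2}{3} + r\right)$ ($T{\left(r \right)} = \left(r - 2\right) \left(r - \frac{2}{3}\right) = \left(-2 + r\right) \left(- \frac{2}{3} + r\right)$)
$g{\left(n \right)} = n \left(\frac{4}{3} + n^{2} - \frac{8 n}{3}\right)$ ($g{\left(n \right)} = \left(\frac{4}{3} + n^{2} - \frac{8 n}{3}\right) n = n \left(\frac{4}{3} + n^{2} - \frac{8 n}{3}\right)$)
$\frac{g{\left(-34 \right)}}{97030} = \frac{\frac{1}{3} \left(-34\right) \left(4 - -272 + 3 \left(-34\right)^{2}\right)}{97030} = \frac{1}{3} \left(-34\right) \left(4 + 272 + 3 \cdot 1156\right) \frac{1}{97030} = \frac{1}{3} \left(-34\right) \left(4 + 272 + 3468\right) \frac{1}{97030} = \frac{1}{3} \left(-34\right) 3744 \cdot \frac{1}{97030} = \left(-42432\right) \frac{1}{97030} = - \frac{21216}{48515}$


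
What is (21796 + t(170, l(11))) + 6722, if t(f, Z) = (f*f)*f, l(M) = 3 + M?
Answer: 4941518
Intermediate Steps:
t(f, Z) = f³ (t(f, Z) = f²*f = f³)
(21796 + t(170, l(11))) + 6722 = (21796 + 170³) + 6722 = (21796 + 4913000) + 6722 = 4934796 + 6722 = 4941518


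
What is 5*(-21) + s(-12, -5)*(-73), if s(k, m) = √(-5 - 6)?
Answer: -105 - 73*I*√11 ≈ -105.0 - 242.11*I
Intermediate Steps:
s(k, m) = I*√11 (s(k, m) = √(-11) = I*√11)
5*(-21) + s(-12, -5)*(-73) = 5*(-21) + (I*√11)*(-73) = -105 - 73*I*√11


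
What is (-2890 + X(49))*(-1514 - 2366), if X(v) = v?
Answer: 11023080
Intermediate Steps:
(-2890 + X(49))*(-1514 - 2366) = (-2890 + 49)*(-1514 - 2366) = -2841*(-3880) = 11023080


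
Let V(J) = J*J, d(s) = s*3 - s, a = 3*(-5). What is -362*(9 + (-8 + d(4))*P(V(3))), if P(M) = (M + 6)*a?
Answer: -3258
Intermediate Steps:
a = -15
d(s) = 2*s (d(s) = 3*s - s = 2*s)
V(J) = J²
P(M) = -90 - 15*M (P(M) = (M + 6)*(-15) = (6 + M)*(-15) = -90 - 15*M)
-362*(9 + (-8 + d(4))*P(V(3))) = -362*(9 + (-8 + 2*4)*(-90 - 15*3²)) = -362*(9 + (-8 + 8)*(-90 - 15*9)) = -362*(9 + 0*(-90 - 135)) = -362*(9 + 0*(-225)) = -362*(9 + 0) = -362*9 = -3258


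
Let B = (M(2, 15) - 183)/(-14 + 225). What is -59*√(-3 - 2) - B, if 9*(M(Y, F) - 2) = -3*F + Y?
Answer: 1672/1899 - 59*I*√5 ≈ 0.88046 - 131.93*I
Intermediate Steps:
M(Y, F) = 2 - F/3 + Y/9 (M(Y, F) = 2 + (-3*F + Y)/9 = 2 + (Y - 3*F)/9 = 2 + (-F/3 + Y/9) = 2 - F/3 + Y/9)
B = -1672/1899 (B = ((2 - ⅓*15 + (⅑)*2) - 183)/(-14 + 225) = ((2 - 5 + 2/9) - 183)/211 = (-25/9 - 183)*(1/211) = -1672/9*1/211 = -1672/1899 ≈ -0.88046)
-59*√(-3 - 2) - B = -59*√(-3 - 2) - 1*(-1672/1899) = -59*I*√5 + 1672/1899 = 1672/1899 - 59*I*√5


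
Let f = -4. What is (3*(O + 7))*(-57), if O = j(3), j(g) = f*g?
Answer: 855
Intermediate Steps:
j(g) = -4*g
O = -12 (O = -4*3 = -12)
(3*(O + 7))*(-57) = (3*(-12 + 7))*(-57) = (3*(-5))*(-57) = -15*(-57) = 855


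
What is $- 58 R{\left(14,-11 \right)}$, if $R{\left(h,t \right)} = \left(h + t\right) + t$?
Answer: $464$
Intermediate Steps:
$R{\left(h,t \right)} = h + 2 t$
$- 58 R{\left(14,-11 \right)} = - 58 \left(14 + 2 \left(-11\right)\right) = - 58 \left(14 - 22\right) = \left(-58\right) \left(-8\right) = 464$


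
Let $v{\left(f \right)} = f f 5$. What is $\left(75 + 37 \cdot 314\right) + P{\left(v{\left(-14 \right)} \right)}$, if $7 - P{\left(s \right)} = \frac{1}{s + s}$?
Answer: $\frac{22931999}{1960} \approx 11700.0$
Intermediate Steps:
$v{\left(f \right)} = 5 f^{2}$ ($v{\left(f \right)} = f^{2} \cdot 5 = 5 f^{2}$)
$P{\left(s \right)} = 7 - \frac{1}{2 s}$ ($P{\left(s \right)} = 7 - \frac{1}{s + s} = 7 - \frac{1}{2 s}$)
$\left(75 + 37 \cdot 314\right) + P{\left(v{\left(-14 \right)} \right)} = \left(75 + 37 \cdot 314\right) + \left(7 - \frac{1}{2 \cdot 5 \left(-14\right)^{2}}\right) = \left(75 + 11618\right) + \left(7 - \frac{1}{2 \cdot 5 \cdot 196}\right) = 11693 + \left(7 - \frac{1}{2 \cdot 980}\right) = 11693 + \left(7 - \frac{1}{1960}\right) = 11693 + \frac{13719}{1960} = \frac{22931999}{1960}$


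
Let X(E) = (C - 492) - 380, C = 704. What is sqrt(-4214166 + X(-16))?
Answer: I*sqrt(4214334) ≈ 2052.9*I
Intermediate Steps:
X(E) = -168 (X(E) = (704 - 492) - 380 = 212 - 380 = -168)
sqrt(-4214166 + X(-16)) = sqrt(-4214166 - 168) = sqrt(-4214334) = I*sqrt(4214334)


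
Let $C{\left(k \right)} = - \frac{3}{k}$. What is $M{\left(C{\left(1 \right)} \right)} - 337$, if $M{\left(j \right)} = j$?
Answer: $-340$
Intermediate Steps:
$M{\left(C{\left(1 \right)} \right)} - 337 = - \frac{3}{1} - 337 = \left(-3\right) 1 - 337 = -3 - 337 = -340$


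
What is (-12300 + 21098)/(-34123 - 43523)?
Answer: -4399/38823 ≈ -0.11331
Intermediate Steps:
(-12300 + 21098)/(-34123 - 43523) = 8798/(-77646) = 8798*(-1/77646) = -4399/38823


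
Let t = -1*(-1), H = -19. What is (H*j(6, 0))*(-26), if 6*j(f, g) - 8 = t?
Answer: 741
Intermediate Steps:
t = 1
j(f, g) = 3/2 (j(f, g) = 4/3 + (1/6)*1 = 4/3 + 1/6 = 3/2)
(H*j(6, 0))*(-26) = -19*3/2*(-26) = -57/2*(-26) = 741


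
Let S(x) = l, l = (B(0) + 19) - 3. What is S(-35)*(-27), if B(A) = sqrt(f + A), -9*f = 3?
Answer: -432 - 9*I*sqrt(3) ≈ -432.0 - 15.588*I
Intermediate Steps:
f = -1/3 (f = -1/9*3 = -1/3 ≈ -0.33333)
B(A) = sqrt(-1/3 + A)
l = 16 + I*sqrt(3)/3 (l = (sqrt(-3 + 9*0)/3 + 19) - 3 = (sqrt(-3 + 0)/3 + 19) - 3 = (sqrt(-3)/3 + 19) - 3 = ((I*sqrt(3))/3 + 19) - 3 = (I*sqrt(3)/3 + 19) - 3 = (19 + I*sqrt(3)/3) - 3 = 16 + I*sqrt(3)/3 ≈ 16.0 + 0.57735*I)
S(x) = 16 + I*sqrt(3)/3
S(-35)*(-27) = (16 + I*sqrt(3)/3)*(-27) = -432 - 9*I*sqrt(3)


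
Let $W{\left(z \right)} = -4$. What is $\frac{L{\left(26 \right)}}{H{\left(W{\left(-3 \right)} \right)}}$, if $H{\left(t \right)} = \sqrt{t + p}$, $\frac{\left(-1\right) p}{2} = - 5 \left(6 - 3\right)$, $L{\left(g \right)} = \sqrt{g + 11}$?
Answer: $\frac{\sqrt{962}}{26} \approx 1.1929$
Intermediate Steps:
$L{\left(g \right)} = \sqrt{11 + g}$
$p = 30$ ($p = - 2 \left(- 5 \left(6 - 3\right)\right) = - 2 \left(\left(-5\right) 3\right) = \left(-2\right) \left(-15\right) = 30$)
$H{\left(t \right)} = \sqrt{30 + t}$ ($H{\left(t \right)} = \sqrt{t + 30} = \sqrt{30 + t}$)
$\frac{L{\left(26 \right)}}{H{\left(W{\left(-3 \right)} \right)}} = \frac{\sqrt{11 + 26}}{\sqrt{30 - 4}} = \frac{\sqrt{37}}{\sqrt{26}} = \sqrt{37} \frac{\sqrt{26}}{26} = \frac{\sqrt{962}}{26}$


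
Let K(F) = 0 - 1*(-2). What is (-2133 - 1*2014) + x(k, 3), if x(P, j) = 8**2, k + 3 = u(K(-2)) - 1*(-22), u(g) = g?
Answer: -4083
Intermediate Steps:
K(F) = 2 (K(F) = 0 + 2 = 2)
k = 21 (k = -3 + (2 - 1*(-22)) = -3 + (2 + 22) = -3 + 24 = 21)
x(P, j) = 64
(-2133 - 1*2014) + x(k, 3) = (-2133 - 1*2014) + 64 = (-2133 - 2014) + 64 = -4147 + 64 = -4083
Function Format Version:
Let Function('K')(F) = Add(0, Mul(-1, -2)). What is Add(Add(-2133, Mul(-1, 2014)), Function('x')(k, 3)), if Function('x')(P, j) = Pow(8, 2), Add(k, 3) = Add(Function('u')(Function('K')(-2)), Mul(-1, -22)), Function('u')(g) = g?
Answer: -4083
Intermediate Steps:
Function('K')(F) = 2 (Function('K')(F) = Add(0, 2) = 2)
k = 21 (k = Add(-3, Add(2, Mul(-1, -22))) = Add(-3, Add(2, 22)) = Add(-3, 24) = 21)
Function('x')(P, j) = 64
Add(Add(-2133, Mul(-1, 2014)), Function('x')(k, 3)) = Add(Add(-2133, Mul(-1, 2014)), 64) = Add(Add(-2133, -2014), 64) = Add(-4147, 64) = -4083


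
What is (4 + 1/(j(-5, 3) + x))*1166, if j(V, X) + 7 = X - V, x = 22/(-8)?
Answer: 27984/7 ≈ 3997.7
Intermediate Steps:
x = -11/4 (x = 22*(-⅛) = -11/4 ≈ -2.7500)
j(V, X) = -7 + X - V (j(V, X) = -7 + (X - V) = -7 + X - V)
(4 + 1/(j(-5, 3) + x))*1166 = (4 + 1/((-7 + 3 - 1*(-5)) - 11/4))*1166 = (4 + 1/((-7 + 3 + 5) - 11/4))*1166 = (4 + 1/(1 - 11/4))*1166 = (4 + 1/(-7/4))*1166 = (4 - 4/7)*1166 = (24/7)*1166 = 27984/7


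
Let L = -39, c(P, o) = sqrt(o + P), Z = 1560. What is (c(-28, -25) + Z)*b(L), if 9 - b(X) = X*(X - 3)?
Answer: -2541240 - 1629*I*sqrt(53) ≈ -2.5412e+6 - 11859.0*I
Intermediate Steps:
c(P, o) = sqrt(P + o)
b(X) = 9 - X*(-3 + X) (b(X) = 9 - X*(X - 3) = 9 - X*(-3 + X))
(c(-28, -25) + Z)*b(L) = (sqrt(-28 - 25) + 1560)*(9 - 1*(-39)**2 + 3*(-39)) = (sqrt(-53) + 1560)*(9 - 1*1521 - 117) = (I*sqrt(53) + 1560)*(9 - 1521 - 117) = (1560 + I*sqrt(53))*(-1629) = -2541240 - 1629*I*sqrt(53)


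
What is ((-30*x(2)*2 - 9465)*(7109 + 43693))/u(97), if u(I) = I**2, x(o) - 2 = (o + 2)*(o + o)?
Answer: -535707090/9409 ≈ -56936.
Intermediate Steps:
x(o) = 2 + 2*o*(2 + o) (x(o) = 2 + (o + 2)*(o + o) = 2 + (2 + o)*(2*o) = 2 + 2*o*(2 + o))
((-30*x(2)*2 - 9465)*(7109 + 43693))/u(97) = ((-30*(2 + 2*2**2 + 4*2)*2 - 9465)*(7109 + 43693))/(97**2) = ((-30*(2 + 2*4 + 8)*2 - 9465)*50802)/9409 = ((-30*(2 + 8 + 8)*2 - 9465)*50802)*(1/9409) = ((-30*18*2 - 9465)*50802)*(1/9409) = ((-540*2 - 9465)*50802)*(1/9409) = ((-1080 - 9465)*50802)*(1/9409) = -10545*50802*(1/9409) = -535707090*1/9409 = -535707090/9409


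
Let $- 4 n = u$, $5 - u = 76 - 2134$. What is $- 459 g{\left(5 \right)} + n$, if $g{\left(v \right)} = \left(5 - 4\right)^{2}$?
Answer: $- \frac{3899}{4} \approx -974.75$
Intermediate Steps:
$g{\left(v \right)} = 1$ ($g{\left(v \right)} = 1^{2} = 1$)
$u = 2063$ ($u = 5 - \left(76 - 2134\right) = 5 - -2058 = 5 + 2058 = 2063$)
$n = - \frac{2063}{4}$ ($n = \left(- \frac{1}{4}\right) 2063 = - \frac{2063}{4} \approx -515.75$)
$- 459 g{\left(5 \right)} + n = \left(-459\right) 1 - \frac{2063}{4} = -459 - \frac{2063}{4} = - \frac{3899}{4}$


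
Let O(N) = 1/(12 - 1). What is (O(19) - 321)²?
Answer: 12460900/121 ≈ 1.0298e+5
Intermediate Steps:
O(N) = 1/11
(O(19) - 321)² = (1/11 - 321)² = (-3530/11)² = 12460900/121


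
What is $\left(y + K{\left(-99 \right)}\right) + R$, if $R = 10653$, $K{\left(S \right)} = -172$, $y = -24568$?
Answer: $-14087$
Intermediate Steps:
$\left(y + K{\left(-99 \right)}\right) + R = \left(-24568 - 172\right) + 10653 = -24740 + 10653 = -14087$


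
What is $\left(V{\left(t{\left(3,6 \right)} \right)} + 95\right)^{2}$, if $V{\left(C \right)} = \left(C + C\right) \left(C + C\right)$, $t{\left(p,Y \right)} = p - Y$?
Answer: $17161$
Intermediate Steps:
$V{\left(C \right)} = 4 C^{2}$ ($V{\left(C \right)} = 2 C 2 C = 4 C^{2}$)
$\left(V{\left(t{\left(3,6 \right)} \right)} + 95\right)^{2} = \left(4 \left(3 - 6\right)^{2} + 95\right)^{2} = \left(4 \left(-3\right)^{2} + 95\right)^{2} = \left(4 \cdot 9 + 95\right)^{2} = \left(36 + 95\right)^{2} = 131^{2} = 17161$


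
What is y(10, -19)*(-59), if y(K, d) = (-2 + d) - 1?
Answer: 1298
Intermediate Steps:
y(K, d) = -3 + d
y(10, -19)*(-59) = (-3 - 19)*(-59) = -22*(-59) = 1298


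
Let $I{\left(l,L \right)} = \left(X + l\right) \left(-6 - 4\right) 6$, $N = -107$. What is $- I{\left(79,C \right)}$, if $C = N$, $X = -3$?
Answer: $4560$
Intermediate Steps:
$C = -107$
$I{\left(l,L \right)} = 180 - 60 l$ ($I{\left(l,L \right)} = \left(-3 + l\right) \left(-6 - 4\right) 6 = \left(-3 + l\right) \left(-10\right) 6 = \left(30 - 10 l\right) 6 = 180 - 60 l$)
$- I{\left(79,C \right)} = - (180 - 4740) = \left(-1\right) \left(-4560\right) = 4560$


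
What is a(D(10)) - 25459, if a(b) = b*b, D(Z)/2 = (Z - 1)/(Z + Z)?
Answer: -2545819/100 ≈ -25458.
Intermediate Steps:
D(Z) = (-1 + Z)/Z (D(Z) = 2*((Z - 1)/(Z + Z)) = 2*((-1 + Z)/((2*Z))) = 2*((-1 + Z)*(1/(2*Z))) = 2*((-1 + Z)/(2*Z)) = (-1 + Z)/Z)
a(b) = b**2
a(D(10)) - 25459 = ((-1 + 10)/10)**2 - 25459 = ((1/10)*9)**2 - 25459 = (9/10)**2 - 25459 = 81/100 - 25459 = -2545819/100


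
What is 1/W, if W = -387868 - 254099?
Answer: -1/641967 ≈ -1.5577e-6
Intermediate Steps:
W = -641967
1/W = 1/(-641967) = -1/641967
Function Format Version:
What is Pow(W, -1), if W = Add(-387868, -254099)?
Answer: Rational(-1, 641967) ≈ -1.5577e-6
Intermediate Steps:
W = -641967
Pow(W, -1) = Pow(-641967, -1) = Rational(-1, 641967)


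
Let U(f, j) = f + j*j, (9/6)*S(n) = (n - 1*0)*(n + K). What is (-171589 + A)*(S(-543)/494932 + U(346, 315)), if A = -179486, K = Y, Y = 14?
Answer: -8650675065047625/247466 ≈ -3.4957e+10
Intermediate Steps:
K = 14
S(n) = 2*n*(14 + n)/3 (S(n) = 2*((n - 1*0)*(n + 14))/3 = 2*((n + 0)*(14 + n))/3 = 2*(n*(14 + n))/3 = 2*n*(14 + n)/3)
U(f, j) = f + j**2
(-171589 + A)*(S(-543)/494932 + U(346, 315)) = (-171589 - 179486)*(((2/3)*(-543)*(14 - 543))/494932 + (346 + 315**2)) = -351075*(((2/3)*(-543)*(-529))*(1/494932) + (346 + 99225)) = -351075*(191498*(1/494932) + 99571) = -351075*(95749/247466 + 99571) = -351075*24640532835/247466 = -8650675065047625/247466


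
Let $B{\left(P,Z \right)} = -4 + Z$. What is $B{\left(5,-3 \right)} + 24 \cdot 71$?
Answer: $1697$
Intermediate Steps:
$B{\left(5,-3 \right)} + 24 \cdot 71 = \left(-4 - 3\right) + 24 \cdot 71 = -7 + 1704 = 1697$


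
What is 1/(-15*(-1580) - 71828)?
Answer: -1/48128 ≈ -2.0778e-5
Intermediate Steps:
1/(-15*(-1580) - 71828) = 1/(23700 - 71828) = 1/(-48128) = -1/48128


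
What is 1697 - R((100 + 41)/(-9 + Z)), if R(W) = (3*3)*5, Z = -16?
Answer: 1652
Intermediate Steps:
R(W) = 45 (R(W) = 9*5 = 45)
1697 - R((100 + 41)/(-9 + Z)) = 1697 - 1*45 = 1697 - 45 = 1652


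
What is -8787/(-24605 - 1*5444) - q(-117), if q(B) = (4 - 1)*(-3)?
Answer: 279228/30049 ≈ 9.2924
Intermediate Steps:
q(B) = -9 (q(B) = 3*(-3) = -9)
-8787/(-24605 - 1*5444) - q(-117) = -8787/(-24605 - 1*5444) - 1*(-9) = -8787/(-24605 - 5444) + 9 = -8787/(-30049) + 9 = -8787*(-1/30049) + 9 = 8787/30049 + 9 = 279228/30049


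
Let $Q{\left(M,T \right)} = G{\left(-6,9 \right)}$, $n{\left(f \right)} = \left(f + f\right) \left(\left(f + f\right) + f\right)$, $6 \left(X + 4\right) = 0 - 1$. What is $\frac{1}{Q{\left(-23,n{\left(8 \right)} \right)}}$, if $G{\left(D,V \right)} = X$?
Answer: $- \frac{6}{25} \approx -0.24$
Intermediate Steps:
$X = - \frac{25}{6}$ ($X = -4 + \frac{0 - 1}{6} = -4 + \frac{1}{6} \left(-1\right) = -4 - \frac{1}{6} = - \frac{25}{6} \approx -4.1667$)
$G{\left(D,V \right)} = - \frac{25}{6}$
$n{\left(f \right)} = 6 f^{2}$ ($n{\left(f \right)} = 2 f \left(2 f + f\right) = 2 f 3 f = 6 f^{2}$)
$Q{\left(M,T \right)} = - \frac{25}{6}$
$\frac{1}{Q{\left(-23,n{\left(8 \right)} \right)}} = \frac{1}{- \frac{25}{6}} = - \frac{6}{25}$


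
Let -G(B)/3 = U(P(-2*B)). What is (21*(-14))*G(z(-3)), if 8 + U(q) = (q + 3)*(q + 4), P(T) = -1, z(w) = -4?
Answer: -1764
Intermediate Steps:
U(q) = -8 + (3 + q)*(4 + q) (U(q) = -8 + (q + 3)*(q + 4) = -8 + (3 + q)*(4 + q))
G(B) = 6 (G(B) = -3*(4 + (-1)² + 7*(-1)) = -3*(4 + 1 - 7) = -3*(-2) = 6)
(21*(-14))*G(z(-3)) = (21*(-14))*6 = -294*6 = -1764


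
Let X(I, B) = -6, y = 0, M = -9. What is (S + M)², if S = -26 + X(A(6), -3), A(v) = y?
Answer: 1681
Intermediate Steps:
A(v) = 0
S = -32 (S = -26 - 6 = -32)
(S + M)² = (-32 - 9)² = (-41)² = 1681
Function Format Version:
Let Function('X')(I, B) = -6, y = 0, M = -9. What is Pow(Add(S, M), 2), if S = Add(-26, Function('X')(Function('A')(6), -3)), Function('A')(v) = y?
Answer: 1681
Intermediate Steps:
Function('A')(v) = 0
S = -32 (S = Add(-26, -6) = -32)
Pow(Add(S, M), 2) = Pow(Add(-32, -9), 2) = Pow(-41, 2) = 1681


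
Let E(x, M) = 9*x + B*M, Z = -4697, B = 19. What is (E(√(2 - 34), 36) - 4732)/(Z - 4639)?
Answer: 506/1167 - 3*I*√2/778 ≈ 0.43359 - 0.0054533*I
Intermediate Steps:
E(x, M) = 9*x + 19*M
(E(√(2 - 34), 36) - 4732)/(Z - 4639) = ((9*√(2 - 34) + 19*36) - 4732)/(-4697 - 4639) = ((9*√(-32) + 684) - 4732)/(-9336) = ((9*(4*I*√2) + 684) - 4732)*(-1/9336) = ((36*I*√2 + 684) - 4732)*(-1/9336) = ((684 + 36*I*√2) - 4732)*(-1/9336) = (-4048 + 36*I*√2)*(-1/9336) = 506/1167 - 3*I*√2/778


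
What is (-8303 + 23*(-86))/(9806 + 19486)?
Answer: -3427/9764 ≈ -0.35098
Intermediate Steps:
(-8303 + 23*(-86))/(9806 + 19486) = (-8303 - 1978)/29292 = -10281*1/29292 = -3427/9764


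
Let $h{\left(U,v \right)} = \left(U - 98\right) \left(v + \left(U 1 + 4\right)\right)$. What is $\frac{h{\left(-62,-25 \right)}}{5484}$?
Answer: $\frac{3320}{1371} \approx 2.4216$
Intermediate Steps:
$h{\left(U,v \right)} = \left(-98 + U\right) \left(4 + U + v\right)$ ($h{\left(U,v \right)} = \left(-98 + U\right) \left(v + \left(U + 4\right)\right) = \left(-98 + U\right) \left(v + \left(4 + U\right)\right) = \left(-98 + U\right) \left(4 + U + v\right)$)
$\frac{h{\left(-62,-25 \right)}}{5484} = \frac{-392 + \left(-62\right)^{2} - -2450 - -5828 - -1550}{5484} = \left(-392 + 3844 + 2450 + 5828 + 1550\right) \frac{1}{5484} = 13280 \cdot \frac{1}{5484} = \frac{3320}{1371}$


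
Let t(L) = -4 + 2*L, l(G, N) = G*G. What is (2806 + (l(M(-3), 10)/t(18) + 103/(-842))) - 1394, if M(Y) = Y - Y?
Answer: 1188801/842 ≈ 1411.9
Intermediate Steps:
M(Y) = 0
l(G, N) = G²
(2806 + (l(M(-3), 10)/t(18) + 103/(-842))) - 1394 = (2806 + (0²/(-4 + 2*18) + 103/(-842))) - 1394 = (2806 + (0/(-4 + 36) + 103*(-1/842))) - 1394 = (2806 + (0/32 - 103/842)) - 1394 = (2806 + (0*(1/32) - 103/842)) - 1394 = (2806 + (0 - 103/842)) - 1394 = (2806 - 103/842) - 1394 = 2362549/842 - 1394 = 1188801/842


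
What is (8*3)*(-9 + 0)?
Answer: -216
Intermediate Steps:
(8*3)*(-9 + 0) = 24*(-9) = -216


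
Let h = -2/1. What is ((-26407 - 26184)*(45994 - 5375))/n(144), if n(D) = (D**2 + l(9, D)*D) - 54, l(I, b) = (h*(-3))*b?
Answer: -2136193829/145098 ≈ -14722.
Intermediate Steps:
h = -2 (h = -2*1 = -2)
l(I, b) = 6*b (l(I, b) = (-2*(-3))*b = 6*b)
n(D) = -54 + 7*D**2 (n(D) = (D**2 + (6*D)*D) - 54 = (D**2 + 6*D**2) - 54 = 7*D**2 - 54 = -54 + 7*D**2)
((-26407 - 26184)*(45994 - 5375))/n(144) = ((-26407 - 26184)*(45994 - 5375))/(-54 + 7*144**2) = (-52591*40619)/(-54 + 7*20736) = -2136193829/(-54 + 145152) = -2136193829/145098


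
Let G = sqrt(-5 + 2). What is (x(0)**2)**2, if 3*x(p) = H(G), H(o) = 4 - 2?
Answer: 16/81 ≈ 0.19753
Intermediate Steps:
G = I*sqrt(3) (G = sqrt(-3) = I*sqrt(3) ≈ 1.732*I)
H(o) = 2
x(p) = 2/3 (x(p) = (1/3)*2 = 2/3)
(x(0)**2)**2 = ((2/3)**2)**2 = (4/9)**2 = 16/81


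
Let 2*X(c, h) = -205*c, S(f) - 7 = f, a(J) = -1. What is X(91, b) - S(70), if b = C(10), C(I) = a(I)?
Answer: -18809/2 ≈ -9404.5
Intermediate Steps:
S(f) = 7 + f
C(I) = -1
b = -1
X(c, h) = -205*c/2 (X(c, h) = (-205*c)/2 = -205*c/2)
X(91, b) - S(70) = -205/2*91 - (7 + 70) = -18655/2 - 1*77 = -18655/2 - 77 = -18809/2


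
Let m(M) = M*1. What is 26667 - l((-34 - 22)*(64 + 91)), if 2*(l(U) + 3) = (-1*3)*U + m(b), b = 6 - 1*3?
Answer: 27297/2 ≈ 13649.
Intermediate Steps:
b = 3 (b = 6 - 3 = 3)
m(M) = M
l(U) = -3/2 - 3*U/2 (l(U) = -3 + ((-1*3)*U + 3)/2 = -3 + (-3*U + 3)/2 = -3 + (3 - 3*U)/2 = -3 + (3/2 - 3*U/2) = -3/2 - 3*U/2)
26667 - l((-34 - 22)*(64 + 91)) = 26667 - (-3/2 - 3*(-34 - 22)*(64 + 91)/2) = 26667 - (-3/2 - (-84)*155) = 26667 - (-3/2 - 3/2*(-8680)) = 26667 - (-3/2 + 13020) = 26667 - 1*26037/2 = 26667 - 26037/2 = 27297/2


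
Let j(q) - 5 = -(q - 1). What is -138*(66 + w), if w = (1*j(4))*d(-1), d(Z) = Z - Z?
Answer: -9108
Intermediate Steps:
j(q) = 6 - q (j(q) = 5 - (q - 1) = 5 - (-1 + q) = 5 + (1 - q) = 6 - q)
d(Z) = 0
w = 0 (w = (1*(6 - 1*4))*0 = (1*(6 - 4))*0 = (1*2)*0 = 2*0 = 0)
-138*(66 + w) = -138*(66 + 0) = -138*66 = -9108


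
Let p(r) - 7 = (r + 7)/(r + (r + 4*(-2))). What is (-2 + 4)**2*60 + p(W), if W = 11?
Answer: 1738/7 ≈ 248.29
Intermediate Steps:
p(r) = 7 + (7 + r)/(-8 + 2*r) (p(r) = 7 + (r + 7)/(r + (r + 4*(-2))) = 7 + (7 + r)/(r + (r - 8)) = 7 + (7 + r)/(r + (-8 + r)) = 7 + (7 + r)/(-8 + 2*r))
(-2 + 4)**2*60 + p(W) = (-2 + 4)**2*60 + (-49 + 15*11)/(2*(-4 + 11)) = 2**2*60 + (1/2)*(-49 + 165)/7 = 4*60 + (1/2)*(1/7)*116 = 240 + 58/7 = 1738/7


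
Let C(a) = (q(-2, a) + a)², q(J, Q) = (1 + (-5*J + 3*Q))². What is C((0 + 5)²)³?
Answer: 167022349857781393250521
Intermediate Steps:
q(J, Q) = (1 - 5*J + 3*Q)²
C(a) = (a + (11 + 3*a)²)² (C(a) = ((1 - 5*(-2) + 3*a)² + a)² = ((1 + 10 + 3*a)² + a)² = ((11 + 3*a)² + a)² = (a + (11 + 3*a)²)²)
C((0 + 5)²)³ = (((0 + 5)² + (11 + 3*(0 + 5)²)²)²)³ = ((5² + (11 + 3*5²)²)²)³ = ((25 + (11 + 3*25)²)²)³ = ((25 + (11 + 75)²)²)³ = ((25 + 86²)²)³ = ((25 + 7396)²)³ = (7421²)³ = 55071241³ = 167022349857781393250521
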